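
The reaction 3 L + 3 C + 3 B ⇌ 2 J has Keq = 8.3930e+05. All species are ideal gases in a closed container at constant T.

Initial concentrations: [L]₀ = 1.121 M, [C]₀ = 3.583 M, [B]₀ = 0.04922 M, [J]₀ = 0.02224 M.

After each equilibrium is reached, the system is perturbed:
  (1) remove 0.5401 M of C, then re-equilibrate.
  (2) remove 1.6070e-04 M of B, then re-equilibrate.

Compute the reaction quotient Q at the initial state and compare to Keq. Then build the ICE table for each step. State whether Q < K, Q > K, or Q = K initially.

Q₀ = 0.06402; Q < K (proceeds forward)

Q₀ = 0.06402 vs Keq = 8.3930e+05 ⇒ Q<K, forward
Step 1:
                  L         C         B         J
  init        1.121     3.583   0.04922   0.02224
  Δ        -0.04882  -0.04882  -0.04882   0.03254
  eq          1.072     3.534 4.0356e-04   0.05478
  solve Keq expr → x = 0.01627; check Q = 8.3930e+05
Then remove 0.5401 M of C.
Step 2:
                  L         C         B         J
  init        1.072     2.994 4.0356e-04   0.05478
  Δ       7.2474e-05 7.2474e-05 7.2474e-05 -4.8316e-05
  eq          1.072     2.994 4.7603e-04   0.05474
  solve Keq expr → x = -2.4158e-05; check Q = 8.3930e+05
Then remove 1.6070e-04 M of B.
Step 3:
                  L         C         B         J
  init        1.072     2.994 3.1533e-04   0.05474
  Δ       1.5999e-04 1.5999e-04 1.5999e-04 -1.0666e-04
  eq          1.072     2.994 4.7532e-04   0.05463
  solve Keq expr → x = -5.3328e-05; check Q = 8.3930e+05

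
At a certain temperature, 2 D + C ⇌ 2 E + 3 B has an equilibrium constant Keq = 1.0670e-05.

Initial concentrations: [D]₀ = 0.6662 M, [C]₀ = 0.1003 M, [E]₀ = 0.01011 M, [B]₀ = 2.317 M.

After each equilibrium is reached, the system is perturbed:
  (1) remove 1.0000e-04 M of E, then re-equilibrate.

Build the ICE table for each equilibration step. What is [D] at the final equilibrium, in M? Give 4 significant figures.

[D]_eq = 0.676 M

Q₀ = 0.02856 vs Keq = 1.0670e-05 ⇒ Q>K, reverse
Step 1:
                  D         C         E         B
  init       0.6662    0.1003   0.01011     2.317
  Δ        0.009905  0.004952 -0.009905  -0.01486
  eq         0.6761    0.1053 2.0512e-04     2.302
  solve Keq expr → x = -0.004952; check Q = 1.0670e-05
Then remove 1.0000e-04 M of E.
Step 2:
                  D         C         E         B
  init       0.6761    0.1053 1.0512e-04     2.302
  Δ       -9.9901e-05 -4.9951e-05 9.9901e-05 1.4985e-04
  eq          0.676    0.1052 2.0502e-04     2.302
  solve Keq expr → x = 4.9951e-05; check Q = 1.0670e-05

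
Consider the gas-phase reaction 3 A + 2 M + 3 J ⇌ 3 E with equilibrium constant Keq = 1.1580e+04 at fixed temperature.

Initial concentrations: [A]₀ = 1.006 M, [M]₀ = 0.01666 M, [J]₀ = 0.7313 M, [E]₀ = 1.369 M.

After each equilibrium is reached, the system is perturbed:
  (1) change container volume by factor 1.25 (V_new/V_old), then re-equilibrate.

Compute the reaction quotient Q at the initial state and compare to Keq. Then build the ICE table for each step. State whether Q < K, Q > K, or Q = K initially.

Q₀ = 2.3216e+04 vs Keq = 1.1580e+04 ⇒ Q>K, reverse
Step 1:
                  A         M         J         E
  I           1.006   0.01666    0.7313     1.369
  C        0.008958  0.005972  0.008958 -0.008958
  E           1.015   0.02263    0.7403      1.36
  solve Keq expr → x = -0.002986; check Q = 1.1580e+04
Then change container volume by factor 1.25 (V_new/V_old).
Step 2:
                  A         M         J         E
  I           0.812   0.01811    0.5922     1.088
  C         0.01611   0.01074   0.01611  -0.01611
  E          0.8281   0.02885    0.6083     1.072
  solve Keq expr → x = -0.00537; check Q = 1.1580e+04

Q₀ = 2.3216e+04; Q > K (proceeds reverse)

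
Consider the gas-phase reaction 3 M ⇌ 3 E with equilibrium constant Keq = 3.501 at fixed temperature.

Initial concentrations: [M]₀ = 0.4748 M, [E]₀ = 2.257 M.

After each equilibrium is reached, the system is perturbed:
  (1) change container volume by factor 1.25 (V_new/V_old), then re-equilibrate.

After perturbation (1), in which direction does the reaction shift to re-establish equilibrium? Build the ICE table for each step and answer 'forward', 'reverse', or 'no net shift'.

Direction: no net shift

Q₀ = 107.4 vs Keq = 3.501 ⇒ Q>K, reverse
Step 1:
                  M         E
  I          0.4748     2.257
  C          0.6099   -0.6099
  E           1.085     1.647
  solve Keq expr → x = -0.2033; check Q = 3.501
Then change container volume by factor 1.25 (V_new/V_old).
Step 2:
                  M         E
  I          0.8678     1.318
  C               0         0
  E          0.8678     1.318
  solve Keq expr → x = 0; check Q = 3.501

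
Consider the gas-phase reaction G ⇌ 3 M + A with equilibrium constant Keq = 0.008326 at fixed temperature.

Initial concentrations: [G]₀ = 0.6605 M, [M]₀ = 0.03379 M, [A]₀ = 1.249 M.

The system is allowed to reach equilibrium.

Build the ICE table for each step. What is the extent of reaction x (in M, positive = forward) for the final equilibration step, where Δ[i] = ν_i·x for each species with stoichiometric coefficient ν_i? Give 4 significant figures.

Q₀ = 7.2955e-05 vs Keq = 0.008326 ⇒ Q<K, forward
Step 1:
                  G         M         A
  init       0.6605   0.03379     1.249
  Δ        -0.04162    0.1249   0.04162
  eq         0.6189    0.1586     1.291
  solve Keq expr → x = 0.04162; check Q = 0.008326

x = 0.04162 M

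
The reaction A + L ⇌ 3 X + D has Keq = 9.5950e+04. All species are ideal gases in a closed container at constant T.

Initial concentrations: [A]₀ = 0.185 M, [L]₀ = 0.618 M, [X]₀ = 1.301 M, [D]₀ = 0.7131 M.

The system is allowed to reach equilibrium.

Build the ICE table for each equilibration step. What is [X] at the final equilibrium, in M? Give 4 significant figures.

[X]_eq = 1.856 M

Q₀ = 13.73 vs Keq = 9.5950e+04 ⇒ Q<K, forward
Step 1:
                    A           L           X           D
  I             0.185       0.618       1.301      0.7131
  C           -0.1849     -0.1849      0.5546      0.1849
  E        1.3805e-04      0.4331       1.856       0.898
  solve Keq expr → x = 0.1849; check Q = 9.5950e+04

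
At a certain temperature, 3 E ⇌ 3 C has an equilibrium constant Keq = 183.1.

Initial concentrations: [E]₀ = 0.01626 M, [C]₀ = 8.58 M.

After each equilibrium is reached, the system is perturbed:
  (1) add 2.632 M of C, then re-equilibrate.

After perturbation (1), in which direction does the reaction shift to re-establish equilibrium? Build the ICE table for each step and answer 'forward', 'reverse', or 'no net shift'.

Q₀ = 1.4693e+08 vs Keq = 183.1 ⇒ Q>K, reverse
Step 1:
                   E          C
  Initial    0.01626       8.58
  Change       1.271     -1.271
  Equil        1.287      7.309
  solve Keq expr → x = -0.4236; check Q = 183.1
Then add 2.632 M of C.
Step 2:
                   E          C
  Initial      1.287      9.941
  Change      0.3941    -0.3941
  Equil        1.681      9.547
  solve Keq expr → x = -0.1314; check Q = 183.1

Direction: reverse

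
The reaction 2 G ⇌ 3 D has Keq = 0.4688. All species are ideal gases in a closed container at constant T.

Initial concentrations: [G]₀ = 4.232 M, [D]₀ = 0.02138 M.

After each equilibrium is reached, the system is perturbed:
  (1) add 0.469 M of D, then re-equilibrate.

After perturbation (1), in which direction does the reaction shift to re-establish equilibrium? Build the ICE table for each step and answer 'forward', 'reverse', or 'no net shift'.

Q₀ = 5.4567e-07 vs Keq = 0.4688 ⇒ Q<K, forward
Step 1:
                  G         D
  I           4.232   0.02138
  C          -1.095     1.643
  E           3.137     1.665
  solve Keq expr → x = 0.5477; check Q = 0.4688
Then add 0.469 M of D.
Step 2:
                  G         D
  I           3.137     2.134
  C          0.2536   -0.3804
  E            3.39     1.753
  solve Keq expr → x = -0.1268; check Q = 0.4688

Direction: reverse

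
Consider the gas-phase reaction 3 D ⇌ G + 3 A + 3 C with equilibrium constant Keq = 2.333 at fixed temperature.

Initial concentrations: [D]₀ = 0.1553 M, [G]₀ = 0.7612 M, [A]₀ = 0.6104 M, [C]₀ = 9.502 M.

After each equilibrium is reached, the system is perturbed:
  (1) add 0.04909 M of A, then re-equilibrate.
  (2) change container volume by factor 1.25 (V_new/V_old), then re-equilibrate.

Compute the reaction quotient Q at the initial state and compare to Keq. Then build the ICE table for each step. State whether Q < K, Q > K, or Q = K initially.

Q₀ = 3.9653e+04 vs Keq = 2.333 ⇒ Q>K, reverse
Step 1:
                    D           G           A           C
  I            0.1553      0.7612      0.6104       9.502
  C            0.4963     -0.1654     -0.4963     -0.4963
  E            0.6516      0.5958      0.1141       9.006
  solve Keq expr → x = -0.1654; check Q = 2.333
Then add 0.04909 M of A.
Step 2:
                    D           G           A           C
  I            0.6516      0.5958      0.1631       9.006
  C           0.04052    -0.01351    -0.04052    -0.04052
  E            0.6922      0.5822      0.1226       8.965
  solve Keq expr → x = -0.01351; check Q = 2.333
Then change container volume by factor 1.25 (V_new/V_old).
Step 3:
                    D           G           A           C
  I            0.5537      0.4658      0.0981       7.172
  C          -0.02644    0.008814     0.02644     0.02644
  E            0.5273      0.4746      0.1245       7.199
  solve Keq expr → x = 0.008814; check Q = 2.333

Q₀ = 3.9653e+04; Q > K (proceeds reverse)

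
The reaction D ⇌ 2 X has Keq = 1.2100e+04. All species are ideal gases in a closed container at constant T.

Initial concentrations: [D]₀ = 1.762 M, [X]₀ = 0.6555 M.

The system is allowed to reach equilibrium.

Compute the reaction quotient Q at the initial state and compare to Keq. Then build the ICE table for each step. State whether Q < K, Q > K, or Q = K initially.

Q₀ = 0.2439; Q < K (proceeds forward)

Q₀ = 0.2439 vs Keq = 1.2100e+04 ⇒ Q<K, forward
Step 1:
                  D         X
  init        1.762    0.6555
  Δ          -1.761     3.521
  eq       0.001442     4.177
  solve Keq expr → x = 1.761; check Q = 1.2100e+04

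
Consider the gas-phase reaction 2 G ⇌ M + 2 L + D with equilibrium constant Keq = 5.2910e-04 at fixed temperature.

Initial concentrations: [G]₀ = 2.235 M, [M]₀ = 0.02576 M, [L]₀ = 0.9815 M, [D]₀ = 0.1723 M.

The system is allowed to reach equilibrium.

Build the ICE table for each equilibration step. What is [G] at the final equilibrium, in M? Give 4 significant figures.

Q₀ = 8.5597e-04 vs Keq = 5.2910e-04 ⇒ Q>K, reverse
Step 1:
                   G          M          L          D
  I            2.235    0.02576     0.9815     0.1723
  C          0.01642  -0.008211   -0.01642  -0.008211
  E            2.251    0.01755     0.9651     0.1641
  solve Keq expr → x = -0.008211; check Q = 5.2910e-04

[G]_eq = 2.251 M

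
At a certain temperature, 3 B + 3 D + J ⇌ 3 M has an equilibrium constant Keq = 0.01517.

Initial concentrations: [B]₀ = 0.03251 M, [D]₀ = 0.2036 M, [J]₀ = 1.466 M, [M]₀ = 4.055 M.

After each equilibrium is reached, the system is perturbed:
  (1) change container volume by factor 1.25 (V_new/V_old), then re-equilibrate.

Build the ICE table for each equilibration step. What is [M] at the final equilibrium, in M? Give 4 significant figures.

[M]_eq = 1.28 M

Q₀ = 1.5684e+08 vs Keq = 0.01517 ⇒ Q>K, reverse
Step 1:
                    B           D           J           M
  init        0.03251      0.2036       1.466       4.055
  Δ             2.249       2.249      0.7497      -2.249
  eq            2.282       2.453       2.216       1.806
  solve Keq expr → x = -0.7497; check Q = 0.01517
Then change container volume by factor 1.25 (V_new/V_old).
Step 2:
                    B           D           J           M
  init          1.825       1.962       1.773       1.445
  Δ            0.1643      0.1643     0.05478     -0.1643
  eq             1.99       2.126       1.827        1.28
  solve Keq expr → x = -0.05478; check Q = 0.01517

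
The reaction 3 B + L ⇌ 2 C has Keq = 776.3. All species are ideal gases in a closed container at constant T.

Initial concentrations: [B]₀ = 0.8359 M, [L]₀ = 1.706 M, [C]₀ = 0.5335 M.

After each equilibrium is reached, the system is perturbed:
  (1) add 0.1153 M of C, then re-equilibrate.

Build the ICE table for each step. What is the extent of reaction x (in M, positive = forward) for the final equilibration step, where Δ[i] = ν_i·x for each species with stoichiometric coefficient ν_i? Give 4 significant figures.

Q₀ = 0.2856 vs Keq = 776.3 ⇒ Q<K, forward
Step 1:
                    B           L           C
  Initial      0.8359       1.706      0.5335
  Change      -0.7383     -0.2461      0.4922
  Equil       0.09755        1.46       1.026
  solve Keq expr → x = 0.2461; check Q = 776.3
Then add 0.1153 M of C.
Step 2:
                    B           L           C
  Initial     0.09755        1.46       1.141
  Change     0.006846    0.002282   -0.004564
  Equil        0.1044       1.462       1.136
  solve Keq expr → x = -0.002282; check Q = 776.3

x = -0.002282 M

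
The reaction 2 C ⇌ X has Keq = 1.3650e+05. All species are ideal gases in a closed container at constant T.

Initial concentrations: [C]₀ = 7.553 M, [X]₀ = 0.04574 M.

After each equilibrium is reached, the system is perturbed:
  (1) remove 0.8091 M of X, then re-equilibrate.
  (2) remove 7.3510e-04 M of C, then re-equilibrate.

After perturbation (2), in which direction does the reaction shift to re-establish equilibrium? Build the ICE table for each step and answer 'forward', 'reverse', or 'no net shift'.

Q₀ = 8.0178e-04 vs Keq = 1.3650e+05 ⇒ Q<K, forward
Step 1:
                    C           X
  init          7.553     0.04574
  Δ            -7.548       3.774
  eq          0.00529        3.82
  solve Keq expr → x = 3.774; check Q = 1.3650e+05
Then remove 0.8091 M of X.
Step 2:
                    C           X
  init        0.00529        3.01
  Δ       -5.9334e-04  2.9667e-04
  eq         0.004696       3.011
  solve Keq expr → x = 2.9667e-04; check Q = 1.3650e+05
Then remove 7.3510e-04 M of C.
Step 3:
                    C           X
  init       0.003961       3.011
  Δ        7.3481e-04 -3.6741e-04
  eq         0.004696        3.01
  solve Keq expr → x = -3.6741e-04; check Q = 1.3650e+05

Direction: reverse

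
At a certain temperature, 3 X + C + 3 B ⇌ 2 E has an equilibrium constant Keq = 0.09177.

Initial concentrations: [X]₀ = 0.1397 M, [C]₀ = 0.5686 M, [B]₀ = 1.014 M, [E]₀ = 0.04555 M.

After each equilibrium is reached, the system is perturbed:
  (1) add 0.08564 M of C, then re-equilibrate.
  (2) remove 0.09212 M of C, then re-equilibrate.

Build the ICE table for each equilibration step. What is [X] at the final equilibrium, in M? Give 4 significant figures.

[X]_eq = 0.1796 M

Q₀ = 1.284 vs Keq = 0.09177 ⇒ Q>K, reverse
Step 1:
                  X         C         B         E
  I          0.1397    0.5686     1.014   0.04555
  C         0.03981   0.01327   0.03981  -0.02654
  E          0.1795    0.5819     1.054   0.01901
  solve Keq expr → x = -0.01327; check Q = 0.09177
Then add 0.08564 M of C.
Step 2:
                  X         C         B         E
  I          0.1795    0.6675     1.054   0.01901
  C       -0.001553 -5.1762e-04 -0.001553  0.001035
  E           0.178     0.667     1.052   0.02005
  solve Keq expr → x = 5.1762e-04; check Q = 0.09177
Then remove 0.09212 M of C.
Step 3:
                  X         C         B         E
  I           0.178    0.5749     1.052   0.02005
  C        0.001677 5.5891e-04  0.001677 -0.001118
  E          0.1796    0.5754     1.054   0.01893
  solve Keq expr → x = -5.5891e-04; check Q = 0.09177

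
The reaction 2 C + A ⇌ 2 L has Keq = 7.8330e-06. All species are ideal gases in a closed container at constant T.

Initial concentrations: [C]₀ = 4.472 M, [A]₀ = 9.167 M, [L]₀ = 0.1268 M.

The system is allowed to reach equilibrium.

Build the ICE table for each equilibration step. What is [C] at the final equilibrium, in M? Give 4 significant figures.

[C]_eq = 4.56 M

Q₀ = 8.7702e-05 vs Keq = 7.8330e-06 ⇒ Q>K, reverse
Step 1:
                  C         A         L
  init        4.472     9.167    0.1268
  Δ         0.08807   0.04403  -0.08807
  eq           4.56     9.211   0.03873
  solve Keq expr → x = -0.04403; check Q = 7.8330e-06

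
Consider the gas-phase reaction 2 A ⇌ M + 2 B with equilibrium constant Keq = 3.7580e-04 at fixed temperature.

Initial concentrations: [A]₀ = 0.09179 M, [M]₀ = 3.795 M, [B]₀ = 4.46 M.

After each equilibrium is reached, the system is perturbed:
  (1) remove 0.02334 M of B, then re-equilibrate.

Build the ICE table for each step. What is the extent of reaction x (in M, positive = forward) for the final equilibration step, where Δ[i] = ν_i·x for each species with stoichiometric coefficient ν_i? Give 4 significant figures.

x = 0.01137 M

Q₀ = 8960 vs Keq = 3.7580e-04 ⇒ Q>K, reverse
Step 1:
                    A           M           B
  init        0.09179       3.795        4.46
  Δ             4.391      -2.196      -4.391
  eq            4.483       1.599     0.06872
  solve Keq expr → x = -2.196; check Q = 3.7580e-04
Then remove 0.02334 M of B.
Step 2:
                    A           M           B
  init          4.483       1.599     0.04538
  Δ          -0.02275     0.01137     0.02275
  eq             4.46       1.611     0.06813
  solve Keq expr → x = 0.01137; check Q = 3.7580e-04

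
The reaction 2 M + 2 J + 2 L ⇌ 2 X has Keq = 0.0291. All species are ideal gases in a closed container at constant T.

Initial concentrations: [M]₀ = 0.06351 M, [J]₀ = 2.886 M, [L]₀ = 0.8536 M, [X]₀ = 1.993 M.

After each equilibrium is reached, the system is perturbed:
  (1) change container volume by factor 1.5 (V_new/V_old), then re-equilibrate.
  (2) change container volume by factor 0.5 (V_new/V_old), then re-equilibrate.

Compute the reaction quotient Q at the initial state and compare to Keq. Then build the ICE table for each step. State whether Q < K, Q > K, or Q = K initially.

Q₀ = 162.3; Q > K (proceeds reverse)

Q₀ = 162.3 vs Keq = 0.0291 ⇒ Q>K, reverse
Step 1:
                   M          J          L          X
  Initial    0.06351      2.886     0.8536      1.993
  Change      0.9006     0.9006     0.9006    -0.9006
  Equil       0.9641      3.787      1.754      1.092
  solve Keq expr → x = -0.4503; check Q = 0.0291
Then change container volume by factor 1.5 (V_new/V_old).
Step 2:
                   M          J          L          X
  Initial     0.6427      2.524      1.169     0.7283
  Change      0.1964     0.1964     0.1964    -0.1964
  Equil       0.8391      2.721      1.366     0.5319
  solve Keq expr → x = -0.09818; check Q = 0.0291
Then change container volume by factor 0.5 (V_new/V_old).
Step 3:
                   M          J          L          X
  Initial      1.678      5.442      2.732      1.064
  Change     -0.6591    -0.6591    -0.6591     0.6591
  Equil        1.019      4.782      2.072      1.723
  solve Keq expr → x = 0.3296; check Q = 0.0291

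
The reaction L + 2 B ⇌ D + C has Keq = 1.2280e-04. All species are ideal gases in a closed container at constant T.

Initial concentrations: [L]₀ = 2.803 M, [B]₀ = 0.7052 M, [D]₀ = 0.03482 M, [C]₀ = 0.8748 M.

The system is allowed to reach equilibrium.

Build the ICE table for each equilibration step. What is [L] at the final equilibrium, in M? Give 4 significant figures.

Q₀ = 0.02185 vs Keq = 1.2280e-04 ⇒ Q>K, reverse
Step 1:
                    L           B           D           C
  Initial       2.803      0.7052     0.03482      0.8748
  Change      0.03457     0.06914    -0.03457    -0.03457
  Equil         2.838      0.7743  2.4866e-04      0.8402
  solve Keq expr → x = -0.03457; check Q = 1.2280e-04

[L]_eq = 2.838 M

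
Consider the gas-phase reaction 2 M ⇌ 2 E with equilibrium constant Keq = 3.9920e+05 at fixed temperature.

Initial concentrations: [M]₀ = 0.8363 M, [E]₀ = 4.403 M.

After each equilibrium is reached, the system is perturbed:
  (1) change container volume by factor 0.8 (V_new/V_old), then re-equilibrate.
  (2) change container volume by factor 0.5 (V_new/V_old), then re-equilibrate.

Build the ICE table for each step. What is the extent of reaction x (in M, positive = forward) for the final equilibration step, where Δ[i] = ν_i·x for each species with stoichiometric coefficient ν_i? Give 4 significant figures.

Q₀ = 27.72 vs Keq = 3.9920e+05 ⇒ Q<K, forward
Step 1:
                    M           E
  init         0.8363       4.403
  Δ            -0.828       0.828
  eq         0.008279       5.231
  solve Keq expr → x = 0.414; check Q = 3.9920e+05
Then change container volume by factor 0.8 (V_new/V_old).
Step 2:
                    M           E
  init        0.01035       6.539
  Δ                 0           0
  eq          0.01035       6.539
  solve Keq expr → x = 0; check Q = 3.9920e+05
Then change container volume by factor 0.5 (V_new/V_old).
Step 3:
                    M           E
  init         0.0207       13.08
  Δ                 0           0
  eq           0.0207       13.08
  solve Keq expr → x = 0; check Q = 3.9920e+05

x = 0 M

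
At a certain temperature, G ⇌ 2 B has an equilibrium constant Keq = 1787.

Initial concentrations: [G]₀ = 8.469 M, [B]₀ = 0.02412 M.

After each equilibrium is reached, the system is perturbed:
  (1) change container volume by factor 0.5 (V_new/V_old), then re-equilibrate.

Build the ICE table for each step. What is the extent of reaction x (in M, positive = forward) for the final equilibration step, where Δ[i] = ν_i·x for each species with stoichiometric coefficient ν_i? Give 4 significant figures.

x = -0.289 M

Q₀ = 6.8695e-05 vs Keq = 1787 ⇒ Q<K, forward
Step 1:
                    G           B
  Initial       8.469     0.02412
  Change       -8.314       16.63
  Equil        0.1552       16.65
  solve Keq expr → x = 8.314; check Q = 1787
Then change container volume by factor 0.5 (V_new/V_old).
Step 2:
                    G           B
  Initial      0.3103        33.3
  Change        0.289      -0.578
  Equil        0.5993       32.73
  solve Keq expr → x = -0.289; check Q = 1787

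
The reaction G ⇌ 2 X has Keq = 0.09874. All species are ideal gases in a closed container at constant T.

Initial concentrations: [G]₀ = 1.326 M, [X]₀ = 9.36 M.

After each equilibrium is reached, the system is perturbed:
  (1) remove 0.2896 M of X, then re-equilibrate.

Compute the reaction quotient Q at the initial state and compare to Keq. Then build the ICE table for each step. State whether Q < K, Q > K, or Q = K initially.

Q₀ = 66.07; Q > K (proceeds reverse)

Q₀ = 66.07 vs Keq = 0.09874 ⇒ Q>K, reverse
Step 1:
                  G         X
  I           1.326      9.36
  C           4.307    -8.614
  E           5.633    0.7458
  solve Keq expr → x = -4.307; check Q = 0.09874
Then remove 0.2896 M of X.
Step 2:
                  G         X
  I           5.633    0.4562
  C         -0.1401    0.2803
  E           5.493    0.7365
  solve Keq expr → x = 0.1401; check Q = 0.09874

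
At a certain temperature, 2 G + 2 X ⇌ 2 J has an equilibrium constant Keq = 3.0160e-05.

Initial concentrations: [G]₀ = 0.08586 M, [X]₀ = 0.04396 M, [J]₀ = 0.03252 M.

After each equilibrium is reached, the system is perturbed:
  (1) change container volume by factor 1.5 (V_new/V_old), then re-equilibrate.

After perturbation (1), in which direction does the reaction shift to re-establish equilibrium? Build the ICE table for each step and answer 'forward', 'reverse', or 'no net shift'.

Direction: reverse

Q₀ = 74.23 vs Keq = 3.0160e-05 ⇒ Q>K, reverse
Step 1:
                   G          X          J
  Initial    0.08586    0.04396    0.03252
  Change     0.03247    0.03247   -0.03247
  Equil       0.1183    0.07643 4.9668e-05
  solve Keq expr → x = -0.01624; check Q = 3.0160e-05
Then change container volume by factor 1.5 (V_new/V_old).
Step 2:
                   G          X          J
  Initial    0.07889    0.05095 3.3112e-05
  Change  1.1029e-05 1.1029e-05 -1.1029e-05
  Equil       0.0789    0.05096 2.2083e-05
  solve Keq expr → x = -5.5147e-06; check Q = 3.0160e-05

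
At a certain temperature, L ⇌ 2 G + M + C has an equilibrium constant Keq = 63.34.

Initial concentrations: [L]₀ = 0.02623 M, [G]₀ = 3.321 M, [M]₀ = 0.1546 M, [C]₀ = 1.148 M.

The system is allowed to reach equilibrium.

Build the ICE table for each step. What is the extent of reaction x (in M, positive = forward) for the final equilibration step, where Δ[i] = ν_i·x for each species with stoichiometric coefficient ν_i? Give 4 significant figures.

x = -0.003702 M

Q₀ = 74.63 vs Keq = 63.34 ⇒ Q>K, reverse
Step 1:
                   L          G          M          C
  I          0.02623      3.321     0.1546      1.148
  C         0.003702  -0.007405  -0.003702  -0.003702
  E          0.02993      3.314     0.1509      1.144
  solve Keq expr → x = -0.003702; check Q = 63.34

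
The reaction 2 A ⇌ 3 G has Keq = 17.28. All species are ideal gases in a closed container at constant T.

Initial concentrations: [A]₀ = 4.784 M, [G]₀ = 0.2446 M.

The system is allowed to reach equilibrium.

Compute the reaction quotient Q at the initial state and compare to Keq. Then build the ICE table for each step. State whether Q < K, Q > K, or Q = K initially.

Q₀ = 6.3942e-04 vs Keq = 17.28 ⇒ Q<K, forward
Step 1:
                   A          G
  init         4.784     0.2446
  Δ           -2.673       4.01
  eq           2.111      4.254
  solve Keq expr → x = 1.337; check Q = 17.28

Q₀ = 6.3942e-04; Q < K (proceeds forward)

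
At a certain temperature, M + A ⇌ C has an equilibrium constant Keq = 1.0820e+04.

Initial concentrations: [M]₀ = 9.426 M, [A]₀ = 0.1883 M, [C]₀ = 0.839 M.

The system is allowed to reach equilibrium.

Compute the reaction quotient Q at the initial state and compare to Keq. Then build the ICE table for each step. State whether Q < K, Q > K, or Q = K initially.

Q₀ = 0.4727; Q < K (proceeds forward)

Q₀ = 0.4727 vs Keq = 1.0820e+04 ⇒ Q<K, forward
Step 1:
                    M           A           C
  I             9.426      0.1883       0.839
  C           -0.1883     -0.1883      0.1883
  E             9.238  1.0278e-05       1.027
  solve Keq expr → x = 0.1883; check Q = 1.0820e+04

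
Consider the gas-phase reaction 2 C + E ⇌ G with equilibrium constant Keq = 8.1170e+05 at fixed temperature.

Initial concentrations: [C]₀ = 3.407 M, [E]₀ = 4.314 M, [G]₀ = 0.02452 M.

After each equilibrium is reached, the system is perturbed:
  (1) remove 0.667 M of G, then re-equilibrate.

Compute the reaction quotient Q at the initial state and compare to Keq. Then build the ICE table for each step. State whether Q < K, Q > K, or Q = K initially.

Q₀ = 4.8966e-04 vs Keq = 8.1170e+05 ⇒ Q<K, forward
Step 1:
                  C         E         G
  Initial     3.407     4.314   0.02452
  Change     -3.406    -1.703     1.703
  Equil   9.0286e-04     2.611     1.728
  solve Keq expr → x = 1.703; check Q = 8.1170e+05
Then remove 0.667 M of G.
Step 2:
                  C         E         G
  Initial 9.0286e-04     2.611     1.061
  Change  -1.9540e-04 -9.7701e-05 9.7701e-05
  Equil   7.0746e-04     2.611     1.061
  solve Keq expr → x = 9.7701e-05; check Q = 8.1170e+05

Q₀ = 4.8966e-04; Q < K (proceeds forward)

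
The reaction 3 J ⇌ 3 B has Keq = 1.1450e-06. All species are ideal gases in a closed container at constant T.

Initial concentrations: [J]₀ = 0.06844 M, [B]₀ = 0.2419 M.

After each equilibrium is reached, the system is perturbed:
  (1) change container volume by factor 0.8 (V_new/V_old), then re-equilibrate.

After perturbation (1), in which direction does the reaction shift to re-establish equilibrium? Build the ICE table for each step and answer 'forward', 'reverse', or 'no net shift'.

Q₀ = 44.15 vs Keq = 1.1450e-06 ⇒ Q>K, reverse
Step 1:
                    J           B
  Initial     0.06844      0.2419
  Change       0.2387     -0.2387
  Equil        0.3071    0.003213
  solve Keq expr → x = -0.07956; check Q = 1.1450e-06
Then change container volume by factor 0.8 (V_new/V_old).
Step 2:
                    J           B
  Initial      0.3839    0.004016
  Change            0           0
  Equil        0.3839    0.004016
  solve Keq expr → x = 0; check Q = 1.1450e-06

Direction: no net shift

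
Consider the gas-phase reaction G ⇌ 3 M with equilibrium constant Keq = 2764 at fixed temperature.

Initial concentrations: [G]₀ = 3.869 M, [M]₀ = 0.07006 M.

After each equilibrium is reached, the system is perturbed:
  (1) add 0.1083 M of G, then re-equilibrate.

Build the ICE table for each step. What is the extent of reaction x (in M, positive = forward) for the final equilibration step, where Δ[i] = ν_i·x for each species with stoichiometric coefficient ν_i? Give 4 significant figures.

x = 0.07945 M

Q₀ = 8.8882e-05 vs Keq = 2764 ⇒ Q<K, forward
Step 1:
                  G         M
  init        3.869   0.07006
  Δ          -3.457     10.37
  eq         0.4119     10.44
  solve Keq expr → x = 3.457; check Q = 2764
Then add 0.1083 M of G.
Step 2:
                  G         M
  init       0.5202     10.44
  Δ        -0.07945    0.2383
  eq         0.4407     10.68
  solve Keq expr → x = 0.07945; check Q = 2764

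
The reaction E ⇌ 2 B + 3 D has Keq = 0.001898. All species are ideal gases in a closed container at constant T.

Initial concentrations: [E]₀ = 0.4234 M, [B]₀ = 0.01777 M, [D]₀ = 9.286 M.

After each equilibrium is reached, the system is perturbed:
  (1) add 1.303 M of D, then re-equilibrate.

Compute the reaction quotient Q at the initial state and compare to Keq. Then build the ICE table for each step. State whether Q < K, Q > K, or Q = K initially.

Q₀ = 0.5972; Q > K (proceeds reverse)

Q₀ = 0.5972 vs Keq = 0.001898 ⇒ Q>K, reverse
Step 1:
                  E         B         D
  I          0.4234   0.01777     9.286
  C        0.008377  -0.01675  -0.02513
  E          0.4318  0.001016     9.261
  solve Keq expr → x = -0.008377; check Q = 0.001898
Then add 1.303 M of D.
Step 2:
                  E         B         D
  I          0.4318  0.001016     10.56
  C       9.0948e-05 -1.8190e-04 -2.7285e-04
  E          0.4319 8.3388e-04     10.56
  solve Keq expr → x = -9.0948e-05; check Q = 0.001898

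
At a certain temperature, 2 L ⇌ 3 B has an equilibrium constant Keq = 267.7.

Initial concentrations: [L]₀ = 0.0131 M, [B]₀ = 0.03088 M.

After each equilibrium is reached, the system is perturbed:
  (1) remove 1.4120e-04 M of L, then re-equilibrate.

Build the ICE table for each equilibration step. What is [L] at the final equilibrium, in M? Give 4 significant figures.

Q₀ = 0.1716 vs Keq = 267.7 ⇒ Q<K, forward
Step 1:
                    L           B
  I            0.0131     0.03088
  C          -0.01243     0.01864
  E        6.7351e-04     0.04952
  solve Keq expr → x = 0.006213; check Q = 267.7
Then remove 1.4120e-04 M of L.
Step 2:
                    L           B
  I        5.3231e-04     0.04952
  C        1.3701e-04 -2.0552e-04
  E        6.6932e-04     0.04931
  solve Keq expr → x = -6.8506e-05; check Q = 267.7

[L]_eq = 6.6932e-04 M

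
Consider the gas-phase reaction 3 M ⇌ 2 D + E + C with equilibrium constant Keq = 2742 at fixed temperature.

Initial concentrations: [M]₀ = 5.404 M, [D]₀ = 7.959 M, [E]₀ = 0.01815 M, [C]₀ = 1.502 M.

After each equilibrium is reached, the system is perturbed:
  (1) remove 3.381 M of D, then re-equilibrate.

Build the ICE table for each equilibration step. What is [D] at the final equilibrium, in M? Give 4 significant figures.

Q₀ = 0.01094 vs Keq = 2742 ⇒ Q<K, forward
Step 1:
                    M           D           E           C
  Initial       5.404       7.959     0.01815       1.502
  Change       -4.794       3.196       1.598       1.598
  Equil        0.6103       11.15       1.616         3.1
  solve Keq expr → x = 1.598; check Q = 2742
Then remove 3.381 M of D.
Step 2:
                    M           D           E           C
  Initial      0.6103       7.774       1.616         3.1
  Change      -0.1212     0.08078     0.04039     0.04039
  Equil        0.4891       7.855       1.656        3.14
  solve Keq expr → x = 0.04039; check Q = 2742

[D]_eq = 7.855 M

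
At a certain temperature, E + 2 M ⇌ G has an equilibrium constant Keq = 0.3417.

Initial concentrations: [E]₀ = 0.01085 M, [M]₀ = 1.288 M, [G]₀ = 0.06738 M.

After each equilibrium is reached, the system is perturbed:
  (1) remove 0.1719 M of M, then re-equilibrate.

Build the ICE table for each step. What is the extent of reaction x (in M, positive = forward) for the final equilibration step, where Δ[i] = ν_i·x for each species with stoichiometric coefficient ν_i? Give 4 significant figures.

Q₀ = 3.743 vs Keq = 0.3417 ⇒ Q>K, reverse
Step 1:
                   E          M          G
  I          0.01085      1.288    0.06738
  C          0.03703    0.07406   -0.03703
  E          0.04788      1.362    0.03035
  solve Keq expr → x = -0.03703; check Q = 0.3417
Then remove 0.1719 M of M.
Step 2:
                   E          M          G
  I          0.04788       1.19    0.03035
  C         0.004573   0.009145  -0.004573
  E          0.05245      1.199    0.02578
  solve Keq expr → x = -0.004573; check Q = 0.3417

x = -0.004573 M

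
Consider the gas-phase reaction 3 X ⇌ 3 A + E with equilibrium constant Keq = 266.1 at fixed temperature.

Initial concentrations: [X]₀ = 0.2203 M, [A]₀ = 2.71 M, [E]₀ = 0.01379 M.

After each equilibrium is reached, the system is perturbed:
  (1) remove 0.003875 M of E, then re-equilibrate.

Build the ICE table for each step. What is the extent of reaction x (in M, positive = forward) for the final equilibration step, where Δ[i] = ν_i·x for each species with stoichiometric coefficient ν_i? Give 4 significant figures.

x = 0.001129 M

Q₀ = 25.67 vs Keq = 266.1 ⇒ Q<K, forward
Step 1:
                    X           A           E
  Initial      0.2203        2.71     0.01379
  Change     -0.07414     0.07414     0.02471
  Equil        0.1462       2.784      0.0385
  solve Keq expr → x = 0.02471; check Q = 266.1
Then remove 0.003875 M of E.
Step 2:
                    X           A           E
  Initial      0.1462       2.784     0.03463
  Change    -0.003387    0.003387    0.001129
  Equil        0.1428       2.788     0.03576
  solve Keq expr → x = 0.001129; check Q = 266.1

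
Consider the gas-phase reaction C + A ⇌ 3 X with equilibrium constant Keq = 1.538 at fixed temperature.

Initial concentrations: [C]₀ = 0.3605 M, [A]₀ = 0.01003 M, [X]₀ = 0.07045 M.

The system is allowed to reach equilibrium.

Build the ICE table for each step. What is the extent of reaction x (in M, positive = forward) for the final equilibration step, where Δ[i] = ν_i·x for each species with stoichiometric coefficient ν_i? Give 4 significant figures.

x = 0.008412 M

Q₀ = 0.0967 vs Keq = 1.538 ⇒ Q<K, forward
Step 1:
                   C          A          X
  init        0.3605    0.01003    0.07045
  Δ        -0.008412  -0.008412    0.02524
  eq          0.3521   0.001618    0.09569
  solve Keq expr → x = 0.008412; check Q = 1.538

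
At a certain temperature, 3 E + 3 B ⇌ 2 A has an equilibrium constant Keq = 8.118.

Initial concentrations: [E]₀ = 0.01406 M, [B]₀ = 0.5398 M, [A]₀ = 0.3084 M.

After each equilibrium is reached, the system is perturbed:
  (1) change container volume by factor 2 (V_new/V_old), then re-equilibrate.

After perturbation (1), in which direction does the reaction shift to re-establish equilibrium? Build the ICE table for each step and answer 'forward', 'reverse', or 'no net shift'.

Q₀ = 2.1756e+05 vs Keq = 8.118 ⇒ Q>K, reverse
Step 1:
                   E          B          A
  I          0.01406     0.5398     0.3084
  C            0.198      0.198     -0.132
  E           0.2121     0.7378     0.1764
  solve Keq expr → x = -0.06601; check Q = 8.118
Then change container volume by factor 2 (V_new/V_old).
Step 2:
                   E          B          A
  I            0.106     0.3689    0.08819
  C          0.05553    0.05553   -0.03702
  E           0.1616     0.4244    0.05117
  solve Keq expr → x = -0.01851; check Q = 8.118

Direction: reverse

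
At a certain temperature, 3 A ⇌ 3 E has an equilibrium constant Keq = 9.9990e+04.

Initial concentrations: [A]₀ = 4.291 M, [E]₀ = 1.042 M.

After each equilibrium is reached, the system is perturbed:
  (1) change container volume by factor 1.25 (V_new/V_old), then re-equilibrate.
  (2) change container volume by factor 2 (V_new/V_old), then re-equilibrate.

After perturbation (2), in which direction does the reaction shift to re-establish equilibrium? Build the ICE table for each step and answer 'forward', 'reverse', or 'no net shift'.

Q₀ = 0.01432 vs Keq = 9.9990e+04 ⇒ Q<K, forward
Step 1:
                    A           E
  I             4.291       1.042
  C            -4.179       4.179
  E            0.1125       5.221
  solve Keq expr → x = 1.393; check Q = 9.9990e+04
Then change container volume by factor 1.25 (V_new/V_old).
Step 2:
                    A           E
  I           0.08998       4.176
  C                 0           0
  E           0.08998       4.176
  solve Keq expr → x = 0; check Q = 9.9990e+04
Then change container volume by factor 2 (V_new/V_old).
Step 3:
                    A           E
  I           0.04499       2.088
  C                 0           0
  E           0.04499       2.088
  solve Keq expr → x = 0; check Q = 9.9990e+04

Direction: no net shift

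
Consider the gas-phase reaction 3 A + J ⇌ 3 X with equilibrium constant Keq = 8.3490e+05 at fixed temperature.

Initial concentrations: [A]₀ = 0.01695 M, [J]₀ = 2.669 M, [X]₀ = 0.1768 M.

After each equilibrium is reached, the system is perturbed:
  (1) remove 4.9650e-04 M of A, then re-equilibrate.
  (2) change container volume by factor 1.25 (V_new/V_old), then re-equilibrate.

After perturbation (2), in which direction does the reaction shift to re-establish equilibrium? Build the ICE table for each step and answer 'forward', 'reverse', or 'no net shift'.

Q₀ = 425.2 vs Keq = 8.3490e+05 ⇒ Q<K, forward
Step 1:
                    A           J           X
  init        0.01695       2.669      0.1768
  Δ          -0.01548   -0.005159     0.01548
  eq         0.001473       2.664      0.1923
  solve Keq expr → x = 0.005159; check Q = 8.3490e+05
Then remove 4.9650e-04 M of A.
Step 2:
                    A           J           X
  init     9.7653e-04       2.664      0.1923
  Δ        4.9270e-04  1.6423e-04 -4.9270e-04
  eq         0.001469       2.664      0.1918
  solve Keq expr → x = -1.6423e-04; check Q = 8.3490e+05
Then change container volume by factor 1.25 (V_new/V_old).
Step 3:
                    A           J           X
  init       0.001175       2.131      0.1534
  Δ        9.0011e-05  3.0004e-05 -9.0011e-05
  eq         0.001265       2.131      0.1533
  solve Keq expr → x = -3.0004e-05; check Q = 8.3490e+05

Direction: reverse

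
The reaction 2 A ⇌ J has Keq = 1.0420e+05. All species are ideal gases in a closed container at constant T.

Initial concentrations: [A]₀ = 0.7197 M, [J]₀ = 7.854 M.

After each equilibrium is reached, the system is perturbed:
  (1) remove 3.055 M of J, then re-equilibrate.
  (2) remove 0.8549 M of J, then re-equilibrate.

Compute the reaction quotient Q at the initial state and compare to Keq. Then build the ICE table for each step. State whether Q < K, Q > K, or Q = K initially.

Q₀ = 15.16 vs Keq = 1.0420e+05 ⇒ Q<K, forward
Step 1:
                    A           J
  I            0.7197       7.854
  C           -0.7108      0.3554
  E          0.008876       8.209
  solve Keq expr → x = 0.3554; check Q = 1.0420e+05
Then remove 3.055 M of J.
Step 2:
                    A           J
  I          0.008876       5.154
  C         -0.001842  9.2111e-04
  E          0.007034       5.155
  solve Keq expr → x = 9.2111e-04; check Q = 1.0420e+05
Then remove 0.8549 M of J.
Step 3:
                    A           J
  I          0.007034         4.3
  C       -6.0940e-04  3.0470e-04
  E          0.006424       4.301
  solve Keq expr → x = 3.0470e-04; check Q = 1.0420e+05

Q₀ = 15.16; Q < K (proceeds forward)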